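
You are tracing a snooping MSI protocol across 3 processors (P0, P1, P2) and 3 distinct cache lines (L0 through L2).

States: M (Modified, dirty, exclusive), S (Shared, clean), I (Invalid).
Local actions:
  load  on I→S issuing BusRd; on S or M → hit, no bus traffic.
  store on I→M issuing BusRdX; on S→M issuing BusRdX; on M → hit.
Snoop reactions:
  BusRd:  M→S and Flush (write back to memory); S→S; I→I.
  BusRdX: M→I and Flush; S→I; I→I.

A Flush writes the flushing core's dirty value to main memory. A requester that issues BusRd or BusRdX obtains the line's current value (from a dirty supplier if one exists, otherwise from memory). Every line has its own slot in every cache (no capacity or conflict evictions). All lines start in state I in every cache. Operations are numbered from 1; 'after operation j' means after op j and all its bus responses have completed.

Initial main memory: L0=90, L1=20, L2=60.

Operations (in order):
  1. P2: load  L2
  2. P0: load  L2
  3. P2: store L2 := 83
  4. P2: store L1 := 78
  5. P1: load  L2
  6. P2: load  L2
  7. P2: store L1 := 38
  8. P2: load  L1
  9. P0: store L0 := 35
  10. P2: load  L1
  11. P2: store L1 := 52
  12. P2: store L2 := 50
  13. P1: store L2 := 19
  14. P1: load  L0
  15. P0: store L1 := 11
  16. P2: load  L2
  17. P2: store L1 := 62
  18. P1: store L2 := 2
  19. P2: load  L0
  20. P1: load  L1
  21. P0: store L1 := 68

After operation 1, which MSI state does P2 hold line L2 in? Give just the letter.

state = S

step 1: P2: load  L2  ⟶  IIS  (L2)  txn=BusRd  M[L2]=60
step 2: P0: load  L2  ⟶  SIS  (L2)  txn=BusRd  M[L2]=60
step 3: P2: store L2 := 83  ⟶  IIM  (L2)  txn=BusRdX  M[L2]=60
step 4: P2: store L1 := 78  ⟶  IIM  (L1)  txn=BusRdX  M[L1]=20
step 5: P1: load  L2  ⟶  ISS  (L2)  txn=BusRd+Flush  M[L2]=83
step 6: P2: load  L2  ⟶  ISS  (L2)  txn=∅  M[L2]=83
step 7: P2: store L1 := 38  ⟶  IIM  (L1)  txn=∅  M[L1]=20
step 8: P2: load  L1  ⟶  IIM  (L1)  txn=∅  M[L1]=20
step 9: P0: store L0 := 35  ⟶  MII  (L0)  txn=BusRdX  M[L0]=90
step 10: P2: load  L1  ⟶  IIM  (L1)  txn=∅  M[L1]=20
step 11: P2: store L1 := 52  ⟶  IIM  (L1)  txn=∅  M[L1]=20
step 12: P2: store L2 := 50  ⟶  IIM  (L2)  txn=BusRdX  M[L2]=83
step 13: P1: store L2 := 19  ⟶  IMI  (L2)  txn=BusRdX+Flush  M[L2]=50
step 14: P1: load  L0  ⟶  SSI  (L0)  txn=BusRd+Flush  M[L0]=35
step 15: P0: store L1 := 11  ⟶  MII  (L1)  txn=BusRdX+Flush  M[L1]=52
step 16: P2: load  L2  ⟶  ISS  (L2)  txn=BusRd+Flush  M[L2]=19
step 17: P2: store L1 := 62  ⟶  IIM  (L1)  txn=BusRdX+Flush  M[L1]=11
step 18: P1: store L2 := 2  ⟶  IMI  (L2)  txn=BusRdX  M[L2]=19
step 19: P2: load  L0  ⟶  SSS  (L0)  txn=BusRd  M[L0]=35
step 20: P1: load  L1  ⟶  ISS  (L1)  txn=BusRd+Flush  M[L1]=62
step 21: P0: store L1 := 68  ⟶  MII  (L1)  txn=BusRdX  M[L1]=62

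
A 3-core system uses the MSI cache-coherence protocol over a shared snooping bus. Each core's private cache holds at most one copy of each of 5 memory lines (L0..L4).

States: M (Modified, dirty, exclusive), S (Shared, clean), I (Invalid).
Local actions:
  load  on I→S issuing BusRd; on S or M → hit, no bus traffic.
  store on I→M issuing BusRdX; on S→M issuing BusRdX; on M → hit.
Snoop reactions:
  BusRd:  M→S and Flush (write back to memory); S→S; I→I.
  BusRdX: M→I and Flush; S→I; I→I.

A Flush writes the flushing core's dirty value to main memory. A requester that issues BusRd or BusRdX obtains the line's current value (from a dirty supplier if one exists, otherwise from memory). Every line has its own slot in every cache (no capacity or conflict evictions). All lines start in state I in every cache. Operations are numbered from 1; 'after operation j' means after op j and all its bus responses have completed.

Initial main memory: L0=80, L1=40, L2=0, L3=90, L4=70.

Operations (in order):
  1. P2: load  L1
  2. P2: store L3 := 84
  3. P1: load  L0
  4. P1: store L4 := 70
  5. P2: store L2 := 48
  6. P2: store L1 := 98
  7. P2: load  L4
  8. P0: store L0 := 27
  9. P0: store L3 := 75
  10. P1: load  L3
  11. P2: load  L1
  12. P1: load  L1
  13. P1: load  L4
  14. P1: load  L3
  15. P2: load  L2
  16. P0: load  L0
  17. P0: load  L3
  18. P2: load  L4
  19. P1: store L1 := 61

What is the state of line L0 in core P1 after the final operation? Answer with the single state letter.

state = I

step 1: P2: load  L1  ⟶  IIS  (L1)  txn=BusRd  M[L1]=40
step 2: P2: store L3 := 84  ⟶  IIM  (L3)  txn=BusRdX  M[L3]=90
step 3: P1: load  L0  ⟶  ISI  (L0)  txn=BusRd  M[L0]=80
step 4: P1: store L4 := 70  ⟶  IMI  (L4)  txn=BusRdX  M[L4]=70
step 5: P2: store L2 := 48  ⟶  IIM  (L2)  txn=BusRdX  M[L2]=0
step 6: P2: store L1 := 98  ⟶  IIM  (L1)  txn=BusRdX  M[L1]=40
step 7: P2: load  L4  ⟶  ISS  (L4)  txn=BusRd+Flush  M[L4]=70
step 8: P0: store L0 := 27  ⟶  MII  (L0)  txn=BusRdX  M[L0]=80
step 9: P0: store L3 := 75  ⟶  MII  (L3)  txn=BusRdX+Flush  M[L3]=84
step 10: P1: load  L3  ⟶  SSI  (L3)  txn=BusRd+Flush  M[L3]=75
step 11: P2: load  L1  ⟶  IIM  (L1)  txn=∅  M[L1]=40
step 12: P1: load  L1  ⟶  ISS  (L1)  txn=BusRd+Flush  M[L1]=98
step 13: P1: load  L4  ⟶  ISS  (L4)  txn=∅  M[L4]=70
step 14: P1: load  L3  ⟶  SSI  (L3)  txn=∅  M[L3]=75
step 15: P2: load  L2  ⟶  IIM  (L2)  txn=∅  M[L2]=0
step 16: P0: load  L0  ⟶  MII  (L0)  txn=∅  M[L0]=80
step 17: P0: load  L3  ⟶  SSI  (L3)  txn=∅  M[L3]=75
step 18: P2: load  L4  ⟶  ISS  (L4)  txn=∅  M[L4]=70
step 19: P1: store L1 := 61  ⟶  IMI  (L1)  txn=BusRdX  M[L1]=98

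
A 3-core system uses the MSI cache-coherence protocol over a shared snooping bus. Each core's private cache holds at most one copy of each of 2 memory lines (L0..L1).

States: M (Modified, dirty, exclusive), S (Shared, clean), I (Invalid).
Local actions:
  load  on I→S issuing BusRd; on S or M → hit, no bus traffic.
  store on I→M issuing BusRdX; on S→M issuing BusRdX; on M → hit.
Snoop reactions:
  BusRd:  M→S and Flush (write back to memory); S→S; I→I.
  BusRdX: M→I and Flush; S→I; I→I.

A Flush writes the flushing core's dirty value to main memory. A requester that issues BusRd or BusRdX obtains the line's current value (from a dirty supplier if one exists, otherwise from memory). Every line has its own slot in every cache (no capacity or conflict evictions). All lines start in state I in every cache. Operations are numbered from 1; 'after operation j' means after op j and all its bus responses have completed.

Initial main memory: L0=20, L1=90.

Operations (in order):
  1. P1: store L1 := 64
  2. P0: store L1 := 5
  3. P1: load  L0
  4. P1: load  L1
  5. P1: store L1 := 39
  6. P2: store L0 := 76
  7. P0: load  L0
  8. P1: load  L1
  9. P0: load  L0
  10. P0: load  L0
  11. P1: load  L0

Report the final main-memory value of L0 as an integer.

memory[L0] = 76

  op1 P1: store L1 := 64 → I/M/I on L1; bus BusRdX; mem=90
  op2 P0: store L1 := 5 → M/I/I on L1; bus BusRdX Flush; mem=64
  op3 P1: load  L0 → I/S/I on L0; bus BusRd; mem=20
  op4 P1: load  L1 → S/S/I on L1; bus BusRd Flush; mem=5
  op5 P1: store L1 := 39 → I/M/I on L1; bus BusRdX; mem=5
  op6 P2: store L0 := 76 → I/I/M on L0; bus BusRdX; mem=20
  op7 P0: load  L0 → S/I/S on L0; bus BusRd Flush; mem=76
  op8 P1: load  L1 → I/M/I on L1; bus (none); mem=5
  op9 P0: load  L0 → S/I/S on L0; bus (none); mem=76
  op10 P0: load  L0 → S/I/S on L0; bus (none); mem=76
  op11 P1: load  L0 → S/S/S on L0; bus BusRd; mem=76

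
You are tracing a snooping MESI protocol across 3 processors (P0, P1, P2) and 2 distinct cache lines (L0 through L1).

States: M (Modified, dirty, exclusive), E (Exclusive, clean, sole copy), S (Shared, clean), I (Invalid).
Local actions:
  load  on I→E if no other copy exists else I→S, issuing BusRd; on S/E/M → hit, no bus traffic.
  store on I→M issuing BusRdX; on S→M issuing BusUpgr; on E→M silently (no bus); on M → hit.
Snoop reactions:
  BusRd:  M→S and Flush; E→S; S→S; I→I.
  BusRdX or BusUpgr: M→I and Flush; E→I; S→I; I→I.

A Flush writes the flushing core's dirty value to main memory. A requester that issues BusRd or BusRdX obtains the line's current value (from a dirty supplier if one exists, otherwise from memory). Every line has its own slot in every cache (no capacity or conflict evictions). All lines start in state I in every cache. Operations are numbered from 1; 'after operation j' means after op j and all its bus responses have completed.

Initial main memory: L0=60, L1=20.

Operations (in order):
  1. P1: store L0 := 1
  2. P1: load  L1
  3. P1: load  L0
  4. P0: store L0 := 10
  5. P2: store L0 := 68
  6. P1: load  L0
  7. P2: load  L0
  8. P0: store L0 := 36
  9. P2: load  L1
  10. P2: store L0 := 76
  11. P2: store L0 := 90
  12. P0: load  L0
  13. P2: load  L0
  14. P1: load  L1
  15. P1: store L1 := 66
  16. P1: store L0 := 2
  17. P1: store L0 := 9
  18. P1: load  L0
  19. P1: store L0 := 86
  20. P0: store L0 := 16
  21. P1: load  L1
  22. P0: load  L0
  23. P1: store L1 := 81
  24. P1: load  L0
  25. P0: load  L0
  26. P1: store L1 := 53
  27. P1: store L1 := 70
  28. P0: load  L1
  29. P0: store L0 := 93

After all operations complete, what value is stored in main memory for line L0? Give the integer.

memory[L0] = 16

[1] P1: store L0 := 1 | P0:I, P1:M(1), P2:I | bus: BusRdX
[2] P1: load  L1 | P0:I, P1:E(20), P2:I | bus: BusRd
[3] P1: load  L0 | P0:I, P1:M(1), P2:I | bus: none
[4] P0: store L0 := 10 | P0:M(10), P1:I, P2:I | bus: BusRdX,Flush
[5] P2: store L0 := 68 | P0:I, P1:I, P2:M(68) | bus: BusRdX,Flush
[6] P1: load  L0 | P0:I, P1:S(68), P2:S(68) | bus: BusRd,Flush
[7] P2: load  L0 | P0:I, P1:S(68), P2:S(68) | bus: none
[8] P0: store L0 := 36 | P0:M(36), P1:I, P2:I | bus: BusRdX
[9] P2: load  L1 | P0:I, P1:S(20), P2:S(20) | bus: BusRd
[10] P2: store L0 := 76 | P0:I, P1:I, P2:M(76) | bus: BusRdX,Flush
[11] P2: store L0 := 90 | P0:I, P1:I, P2:M(90) | bus: none
[12] P0: load  L0 | P0:S(90), P1:I, P2:S(90) | bus: BusRd,Flush
[13] P2: load  L0 | P0:S(90), P1:I, P2:S(90) | bus: none
[14] P1: load  L1 | P0:I, P1:S(20), P2:S(20) | bus: none
[15] P1: store L1 := 66 | P0:I, P1:M(66), P2:I | bus: BusUpgr
[16] P1: store L0 := 2 | P0:I, P1:M(2), P2:I | bus: BusRdX
[17] P1: store L0 := 9 | P0:I, P1:M(9), P2:I | bus: none
[18] P1: load  L0 | P0:I, P1:M(9), P2:I | bus: none
[19] P1: store L0 := 86 | P0:I, P1:M(86), P2:I | bus: none
[20] P0: store L0 := 16 | P0:M(16), P1:I, P2:I | bus: BusRdX,Flush
[21] P1: load  L1 | P0:I, P1:M(66), P2:I | bus: none
[22] P0: load  L0 | P0:M(16), P1:I, P2:I | bus: none
[23] P1: store L1 := 81 | P0:I, P1:M(81), P2:I | bus: none
[24] P1: load  L0 | P0:S(16), P1:S(16), P2:I | bus: BusRd,Flush
[25] P0: load  L0 | P0:S(16), P1:S(16), P2:I | bus: none
[26] P1: store L1 := 53 | P0:I, P1:M(53), P2:I | bus: none
[27] P1: store L1 := 70 | P0:I, P1:M(70), P2:I | bus: none
[28] P0: load  L1 | P0:S(70), P1:S(70), P2:I | bus: BusRd,Flush
[29] P0: store L0 := 93 | P0:M(93), P1:I, P2:I | bus: BusUpgr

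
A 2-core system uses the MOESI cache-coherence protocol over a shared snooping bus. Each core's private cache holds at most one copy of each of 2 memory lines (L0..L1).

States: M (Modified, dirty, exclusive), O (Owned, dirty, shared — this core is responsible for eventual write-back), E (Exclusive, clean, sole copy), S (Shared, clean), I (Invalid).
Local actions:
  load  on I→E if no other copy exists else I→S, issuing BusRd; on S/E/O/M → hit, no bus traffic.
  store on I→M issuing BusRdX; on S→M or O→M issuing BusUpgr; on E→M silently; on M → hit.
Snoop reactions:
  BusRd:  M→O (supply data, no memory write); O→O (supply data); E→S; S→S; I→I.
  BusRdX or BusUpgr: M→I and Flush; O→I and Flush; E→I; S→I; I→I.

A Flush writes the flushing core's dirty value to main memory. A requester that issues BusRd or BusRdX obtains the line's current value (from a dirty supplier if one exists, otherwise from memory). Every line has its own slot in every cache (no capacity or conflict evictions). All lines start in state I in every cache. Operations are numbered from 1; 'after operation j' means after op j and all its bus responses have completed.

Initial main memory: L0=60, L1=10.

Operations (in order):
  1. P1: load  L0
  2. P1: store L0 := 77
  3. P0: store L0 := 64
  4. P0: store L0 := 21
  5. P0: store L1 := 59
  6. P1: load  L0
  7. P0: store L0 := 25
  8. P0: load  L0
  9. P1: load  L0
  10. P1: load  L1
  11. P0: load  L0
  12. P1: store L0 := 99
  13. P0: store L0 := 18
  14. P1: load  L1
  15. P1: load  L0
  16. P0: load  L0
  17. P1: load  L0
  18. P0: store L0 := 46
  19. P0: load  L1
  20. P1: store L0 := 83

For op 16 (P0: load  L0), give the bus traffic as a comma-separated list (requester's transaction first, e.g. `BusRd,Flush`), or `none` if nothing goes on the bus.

  op1 P1: load  L0 → I/E on L0; bus BusRd; mem=60
  op2 P1: store L0 := 77 → I/M on L0; bus (none); mem=60
  op3 P0: store L0 := 64 → M/I on L0; bus BusRdX Flush; mem=77
  op4 P0: store L0 := 21 → M/I on L0; bus (none); mem=77
  op5 P0: store L1 := 59 → M/I on L1; bus BusRdX; mem=10
  op6 P1: load  L0 → O/S on L0; bus BusRd; mem=77
  op7 P0: store L0 := 25 → M/I on L0; bus BusUpgr; mem=77
  op8 P0: load  L0 → M/I on L0; bus (none); mem=77
  op9 P1: load  L0 → O/S on L0; bus BusRd; mem=77
  op10 P1: load  L1 → O/S on L1; bus BusRd; mem=10
  op11 P0: load  L0 → O/S on L0; bus (none); mem=77
  op12 P1: store L0 := 99 → I/M on L0; bus BusUpgr Flush; mem=25
  op13 P0: store L0 := 18 → M/I on L0; bus BusRdX Flush; mem=99
  op14 P1: load  L1 → O/S on L1; bus (none); mem=10
  op15 P1: load  L0 → O/S on L0; bus BusRd; mem=99
  op16 P0: load  L0 → O/S on L0; bus (none); mem=99
  op17 P1: load  L0 → O/S on L0; bus (none); mem=99
  op18 P0: store L0 := 46 → M/I on L0; bus BusUpgr; mem=99
  op19 P0: load  L1 → O/S on L1; bus (none); mem=10
  op20 P1: store L0 := 83 → I/M on L0; bus BusRdX Flush; mem=46

bus = none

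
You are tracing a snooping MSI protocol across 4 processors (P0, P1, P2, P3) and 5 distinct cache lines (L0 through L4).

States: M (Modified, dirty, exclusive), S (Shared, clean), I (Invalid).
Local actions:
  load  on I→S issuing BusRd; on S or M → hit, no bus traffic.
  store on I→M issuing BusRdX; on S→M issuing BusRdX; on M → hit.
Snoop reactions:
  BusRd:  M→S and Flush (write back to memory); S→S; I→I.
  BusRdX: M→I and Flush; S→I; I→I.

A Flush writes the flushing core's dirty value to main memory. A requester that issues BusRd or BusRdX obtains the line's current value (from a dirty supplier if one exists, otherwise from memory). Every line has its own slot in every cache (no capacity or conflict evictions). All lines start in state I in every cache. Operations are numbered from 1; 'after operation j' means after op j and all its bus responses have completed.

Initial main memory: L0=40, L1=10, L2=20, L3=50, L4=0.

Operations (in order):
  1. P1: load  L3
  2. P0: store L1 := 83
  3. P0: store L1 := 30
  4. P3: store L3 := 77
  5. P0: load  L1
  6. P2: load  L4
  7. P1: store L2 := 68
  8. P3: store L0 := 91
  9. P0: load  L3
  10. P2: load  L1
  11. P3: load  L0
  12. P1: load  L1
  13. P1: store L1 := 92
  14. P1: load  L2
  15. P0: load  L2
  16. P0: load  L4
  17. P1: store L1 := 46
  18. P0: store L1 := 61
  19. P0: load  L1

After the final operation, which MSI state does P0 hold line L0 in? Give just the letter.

state = I

step 1: P1: load  L3  ⟶  ISII  (L3)  txn=BusRd  M[L3]=50
step 2: P0: store L1 := 83  ⟶  MIII  (L1)  txn=BusRdX  M[L1]=10
step 3: P0: store L1 := 30  ⟶  MIII  (L1)  txn=∅  M[L1]=10
step 4: P3: store L3 := 77  ⟶  IIIM  (L3)  txn=BusRdX  M[L3]=50
step 5: P0: load  L1  ⟶  MIII  (L1)  txn=∅  M[L1]=10
step 6: P2: load  L4  ⟶  IISI  (L4)  txn=BusRd  M[L4]=0
step 7: P1: store L2 := 68  ⟶  IMII  (L2)  txn=BusRdX  M[L2]=20
step 8: P3: store L0 := 91  ⟶  IIIM  (L0)  txn=BusRdX  M[L0]=40
step 9: P0: load  L3  ⟶  SIIS  (L3)  txn=BusRd+Flush  M[L3]=77
step 10: P2: load  L1  ⟶  SISI  (L1)  txn=BusRd+Flush  M[L1]=30
step 11: P3: load  L0  ⟶  IIIM  (L0)  txn=∅  M[L0]=40
step 12: P1: load  L1  ⟶  SSSI  (L1)  txn=BusRd  M[L1]=30
step 13: P1: store L1 := 92  ⟶  IMII  (L1)  txn=BusRdX  M[L1]=30
step 14: P1: load  L2  ⟶  IMII  (L2)  txn=∅  M[L2]=20
step 15: P0: load  L2  ⟶  SSII  (L2)  txn=BusRd+Flush  M[L2]=68
step 16: P0: load  L4  ⟶  SISI  (L4)  txn=BusRd  M[L4]=0
step 17: P1: store L1 := 46  ⟶  IMII  (L1)  txn=∅  M[L1]=30
step 18: P0: store L1 := 61  ⟶  MIII  (L1)  txn=BusRdX+Flush  M[L1]=46
step 19: P0: load  L1  ⟶  MIII  (L1)  txn=∅  M[L1]=46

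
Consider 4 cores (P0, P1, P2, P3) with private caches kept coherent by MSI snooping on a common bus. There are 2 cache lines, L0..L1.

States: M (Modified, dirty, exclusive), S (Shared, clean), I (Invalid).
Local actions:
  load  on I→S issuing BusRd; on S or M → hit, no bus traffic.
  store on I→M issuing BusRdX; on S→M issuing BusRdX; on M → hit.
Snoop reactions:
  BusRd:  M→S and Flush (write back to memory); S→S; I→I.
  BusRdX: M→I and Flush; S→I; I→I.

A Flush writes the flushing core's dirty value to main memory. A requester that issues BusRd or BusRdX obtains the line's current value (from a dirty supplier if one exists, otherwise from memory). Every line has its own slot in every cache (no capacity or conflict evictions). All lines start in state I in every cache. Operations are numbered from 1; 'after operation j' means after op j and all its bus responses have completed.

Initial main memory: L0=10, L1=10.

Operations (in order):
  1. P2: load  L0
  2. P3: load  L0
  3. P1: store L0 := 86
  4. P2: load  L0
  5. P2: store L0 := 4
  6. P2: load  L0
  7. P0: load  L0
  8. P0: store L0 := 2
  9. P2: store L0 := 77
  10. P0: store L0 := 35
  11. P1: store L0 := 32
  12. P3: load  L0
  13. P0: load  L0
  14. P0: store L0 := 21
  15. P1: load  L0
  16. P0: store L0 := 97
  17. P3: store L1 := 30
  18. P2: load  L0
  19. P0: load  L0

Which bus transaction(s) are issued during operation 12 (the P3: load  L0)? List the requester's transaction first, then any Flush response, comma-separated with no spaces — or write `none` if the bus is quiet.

bus = BusRd,Flush

1. P2: load  L0  bus=[BusRd]  L0: P0=I P1=I P2=S P3=I  mem[L0]=10
2. P3: load  L0  bus=[BusRd]  L0: P0=I P1=I P2=S P3=S  mem[L0]=10
3. P1: store L0 := 86  bus=[BusRdX]  L0: P0=I P1=M P2=I P3=I  mem[L0]=10
4. P2: load  L0  bus=[BusRd,Flush]  L0: P0=I P1=S P2=S P3=I  mem[L0]=86
5. P2: store L0 := 4  bus=[BusRdX]  L0: P0=I P1=I P2=M P3=I  mem[L0]=86
6. P2: load  L0  bus=[-]  L0: P0=I P1=I P2=M P3=I  mem[L0]=86
7. P0: load  L0  bus=[BusRd,Flush]  L0: P0=S P1=I P2=S P3=I  mem[L0]=4
8. P0: store L0 := 2  bus=[BusRdX]  L0: P0=M P1=I P2=I P3=I  mem[L0]=4
9. P2: store L0 := 77  bus=[BusRdX,Flush]  L0: P0=I P1=I P2=M P3=I  mem[L0]=2
10. P0: store L0 := 35  bus=[BusRdX,Flush]  L0: P0=M P1=I P2=I P3=I  mem[L0]=77
11. P1: store L0 := 32  bus=[BusRdX,Flush]  L0: P0=I P1=M P2=I P3=I  mem[L0]=35
12. P3: load  L0  bus=[BusRd,Flush]  L0: P0=I P1=S P2=I P3=S  mem[L0]=32
13. P0: load  L0  bus=[BusRd]  L0: P0=S P1=S P2=I P3=S  mem[L0]=32
14. P0: store L0 := 21  bus=[BusRdX]  L0: P0=M P1=I P2=I P3=I  mem[L0]=32
15. P1: load  L0  bus=[BusRd,Flush]  L0: P0=S P1=S P2=I P3=I  mem[L0]=21
16. P0: store L0 := 97  bus=[BusRdX]  L0: P0=M P1=I P2=I P3=I  mem[L0]=21
17. P3: store L1 := 30  bus=[BusRdX]  L1: P0=I P1=I P2=I P3=M  mem[L1]=10
18. P2: load  L0  bus=[BusRd,Flush]  L0: P0=S P1=I P2=S P3=I  mem[L0]=97
19. P0: load  L0  bus=[-]  L0: P0=S P1=I P2=S P3=I  mem[L0]=97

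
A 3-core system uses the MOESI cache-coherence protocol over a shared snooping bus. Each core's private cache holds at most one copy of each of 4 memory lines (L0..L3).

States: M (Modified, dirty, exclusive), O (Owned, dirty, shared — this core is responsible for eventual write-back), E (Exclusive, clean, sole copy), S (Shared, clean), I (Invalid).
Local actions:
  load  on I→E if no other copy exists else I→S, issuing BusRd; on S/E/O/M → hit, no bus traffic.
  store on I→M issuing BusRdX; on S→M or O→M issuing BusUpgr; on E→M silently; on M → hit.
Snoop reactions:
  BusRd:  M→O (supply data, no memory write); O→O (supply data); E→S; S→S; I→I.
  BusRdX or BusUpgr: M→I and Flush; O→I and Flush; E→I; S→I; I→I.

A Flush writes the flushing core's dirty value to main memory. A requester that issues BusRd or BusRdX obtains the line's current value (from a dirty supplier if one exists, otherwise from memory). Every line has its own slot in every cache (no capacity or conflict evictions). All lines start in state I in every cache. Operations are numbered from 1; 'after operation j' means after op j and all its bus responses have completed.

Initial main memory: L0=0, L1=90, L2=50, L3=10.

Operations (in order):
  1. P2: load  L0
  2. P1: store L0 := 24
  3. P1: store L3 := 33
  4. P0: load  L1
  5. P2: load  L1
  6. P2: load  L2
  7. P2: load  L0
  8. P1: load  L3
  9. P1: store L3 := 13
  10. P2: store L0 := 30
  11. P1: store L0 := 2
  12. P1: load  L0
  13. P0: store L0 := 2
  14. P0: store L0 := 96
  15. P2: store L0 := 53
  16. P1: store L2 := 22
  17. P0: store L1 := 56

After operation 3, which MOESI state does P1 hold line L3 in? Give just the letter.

1. P2: load  L0  bus=[BusRd]  L0: P0=I P1=I P2=E  mem[L0]=0
2. P1: store L0 := 24  bus=[BusRdX]  L0: P0=I P1=M P2=I  mem[L0]=0
3. P1: store L3 := 33  bus=[BusRdX]  L3: P0=I P1=M P2=I  mem[L3]=10
4. P0: load  L1  bus=[BusRd]  L1: P0=E P1=I P2=I  mem[L1]=90
5. P2: load  L1  bus=[BusRd]  L1: P0=S P1=I P2=S  mem[L1]=90
6. P2: load  L2  bus=[BusRd]  L2: P0=I P1=I P2=E  mem[L2]=50
7. P2: load  L0  bus=[BusRd]  L0: P0=I P1=O P2=S  mem[L0]=0
8. P1: load  L3  bus=[-]  L3: P0=I P1=M P2=I  mem[L3]=10
9. P1: store L3 := 13  bus=[-]  L3: P0=I P1=M P2=I  mem[L3]=10
10. P2: store L0 := 30  bus=[BusUpgr,Flush]  L0: P0=I P1=I P2=M  mem[L0]=24
11. P1: store L0 := 2  bus=[BusRdX,Flush]  L0: P0=I P1=M P2=I  mem[L0]=30
12. P1: load  L0  bus=[-]  L0: P0=I P1=M P2=I  mem[L0]=30
13. P0: store L0 := 2  bus=[BusRdX,Flush]  L0: P0=M P1=I P2=I  mem[L0]=2
14. P0: store L0 := 96  bus=[-]  L0: P0=M P1=I P2=I  mem[L0]=2
15. P2: store L0 := 53  bus=[BusRdX,Flush]  L0: P0=I P1=I P2=M  mem[L0]=96
16. P1: store L2 := 22  bus=[BusRdX]  L2: P0=I P1=M P2=I  mem[L2]=50
17. P0: store L1 := 56  bus=[BusUpgr]  L1: P0=M P1=I P2=I  mem[L1]=90

state = M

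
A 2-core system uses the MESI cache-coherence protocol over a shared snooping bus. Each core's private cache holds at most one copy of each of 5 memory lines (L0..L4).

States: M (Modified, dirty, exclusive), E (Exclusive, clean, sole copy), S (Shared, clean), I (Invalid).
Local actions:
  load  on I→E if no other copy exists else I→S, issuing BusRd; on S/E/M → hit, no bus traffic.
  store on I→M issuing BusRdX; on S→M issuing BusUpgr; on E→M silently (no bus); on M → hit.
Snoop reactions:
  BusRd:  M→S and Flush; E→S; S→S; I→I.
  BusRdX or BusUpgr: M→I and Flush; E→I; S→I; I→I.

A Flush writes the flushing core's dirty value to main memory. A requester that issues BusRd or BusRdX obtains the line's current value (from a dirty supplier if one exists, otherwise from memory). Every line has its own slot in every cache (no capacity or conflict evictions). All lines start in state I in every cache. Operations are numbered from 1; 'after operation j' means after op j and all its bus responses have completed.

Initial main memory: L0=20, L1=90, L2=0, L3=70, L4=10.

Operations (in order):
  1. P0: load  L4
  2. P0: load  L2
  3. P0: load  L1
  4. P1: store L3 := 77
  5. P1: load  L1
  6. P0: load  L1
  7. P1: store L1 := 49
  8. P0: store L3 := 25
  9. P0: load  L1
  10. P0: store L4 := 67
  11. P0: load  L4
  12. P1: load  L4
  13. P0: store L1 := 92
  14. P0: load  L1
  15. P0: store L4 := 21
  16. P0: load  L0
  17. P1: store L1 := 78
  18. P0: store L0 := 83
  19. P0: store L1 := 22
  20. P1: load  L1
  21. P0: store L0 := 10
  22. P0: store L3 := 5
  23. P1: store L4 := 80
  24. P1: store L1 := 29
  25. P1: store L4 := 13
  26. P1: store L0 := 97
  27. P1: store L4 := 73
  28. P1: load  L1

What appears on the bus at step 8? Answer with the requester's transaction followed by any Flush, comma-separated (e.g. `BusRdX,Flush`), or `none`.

step 1: P0: load  L4  ⟶  EI  (L4)  txn=BusRd  M[L4]=10
step 2: P0: load  L2  ⟶  EI  (L2)  txn=BusRd  M[L2]=0
step 3: P0: load  L1  ⟶  EI  (L1)  txn=BusRd  M[L1]=90
step 4: P1: store L3 := 77  ⟶  IM  (L3)  txn=BusRdX  M[L3]=70
step 5: P1: load  L1  ⟶  SS  (L1)  txn=BusRd  M[L1]=90
step 6: P0: load  L1  ⟶  SS  (L1)  txn=∅  M[L1]=90
step 7: P1: store L1 := 49  ⟶  IM  (L1)  txn=BusUpgr  M[L1]=90
step 8: P0: store L3 := 25  ⟶  MI  (L3)  txn=BusRdX+Flush  M[L3]=77
step 9: P0: load  L1  ⟶  SS  (L1)  txn=BusRd+Flush  M[L1]=49
step 10: P0: store L4 := 67  ⟶  MI  (L4)  txn=∅  M[L4]=10
step 11: P0: load  L4  ⟶  MI  (L4)  txn=∅  M[L4]=10
step 12: P1: load  L4  ⟶  SS  (L4)  txn=BusRd+Flush  M[L4]=67
step 13: P0: store L1 := 92  ⟶  MI  (L1)  txn=BusUpgr  M[L1]=49
step 14: P0: load  L1  ⟶  MI  (L1)  txn=∅  M[L1]=49
step 15: P0: store L4 := 21  ⟶  MI  (L4)  txn=BusUpgr  M[L4]=67
step 16: P0: load  L0  ⟶  EI  (L0)  txn=BusRd  M[L0]=20
step 17: P1: store L1 := 78  ⟶  IM  (L1)  txn=BusRdX+Flush  M[L1]=92
step 18: P0: store L0 := 83  ⟶  MI  (L0)  txn=∅  M[L0]=20
step 19: P0: store L1 := 22  ⟶  MI  (L1)  txn=BusRdX+Flush  M[L1]=78
step 20: P1: load  L1  ⟶  SS  (L1)  txn=BusRd+Flush  M[L1]=22
step 21: P0: store L0 := 10  ⟶  MI  (L0)  txn=∅  M[L0]=20
step 22: P0: store L3 := 5  ⟶  MI  (L3)  txn=∅  M[L3]=77
step 23: P1: store L4 := 80  ⟶  IM  (L4)  txn=BusRdX+Flush  M[L4]=21
step 24: P1: store L1 := 29  ⟶  IM  (L1)  txn=BusUpgr  M[L1]=22
step 25: P1: store L4 := 13  ⟶  IM  (L4)  txn=∅  M[L4]=21
step 26: P1: store L0 := 97  ⟶  IM  (L0)  txn=BusRdX+Flush  M[L0]=10
step 27: P1: store L4 := 73  ⟶  IM  (L4)  txn=∅  M[L4]=21
step 28: P1: load  L1  ⟶  IM  (L1)  txn=∅  M[L1]=22

bus = BusRdX,Flush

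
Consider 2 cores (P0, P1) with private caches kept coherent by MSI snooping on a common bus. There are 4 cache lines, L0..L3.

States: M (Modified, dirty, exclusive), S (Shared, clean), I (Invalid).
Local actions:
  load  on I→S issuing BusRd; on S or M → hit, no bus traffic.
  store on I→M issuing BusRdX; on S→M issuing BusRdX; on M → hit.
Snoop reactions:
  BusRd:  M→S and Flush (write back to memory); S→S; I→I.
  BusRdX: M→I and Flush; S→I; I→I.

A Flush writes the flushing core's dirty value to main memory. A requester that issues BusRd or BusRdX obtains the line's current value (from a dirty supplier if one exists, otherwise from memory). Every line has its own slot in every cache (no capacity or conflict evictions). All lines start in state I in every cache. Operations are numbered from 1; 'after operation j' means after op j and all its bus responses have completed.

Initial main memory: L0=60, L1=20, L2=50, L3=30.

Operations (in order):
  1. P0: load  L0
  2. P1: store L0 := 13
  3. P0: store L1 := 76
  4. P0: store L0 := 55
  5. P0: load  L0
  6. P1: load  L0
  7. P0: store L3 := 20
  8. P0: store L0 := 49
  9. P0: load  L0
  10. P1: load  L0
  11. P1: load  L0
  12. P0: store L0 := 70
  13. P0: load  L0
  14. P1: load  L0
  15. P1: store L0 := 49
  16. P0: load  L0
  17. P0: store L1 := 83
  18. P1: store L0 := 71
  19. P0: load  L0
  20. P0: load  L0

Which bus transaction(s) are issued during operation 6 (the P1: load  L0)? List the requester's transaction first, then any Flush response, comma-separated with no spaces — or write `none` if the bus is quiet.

  op1 P0: load  L0 → S/I on L0; bus BusRd; mem=60
  op2 P1: store L0 := 13 → I/M on L0; bus BusRdX; mem=60
  op3 P0: store L1 := 76 → M/I on L1; bus BusRdX; mem=20
  op4 P0: store L0 := 55 → M/I on L0; bus BusRdX Flush; mem=13
  op5 P0: load  L0 → M/I on L0; bus (none); mem=13
  op6 P1: load  L0 → S/S on L0; bus BusRd Flush; mem=55
  op7 P0: store L3 := 20 → M/I on L3; bus BusRdX; mem=30
  op8 P0: store L0 := 49 → M/I on L0; bus BusRdX; mem=55
  op9 P0: load  L0 → M/I on L0; bus (none); mem=55
  op10 P1: load  L0 → S/S on L0; bus BusRd Flush; mem=49
  op11 P1: load  L0 → S/S on L0; bus (none); mem=49
  op12 P0: store L0 := 70 → M/I on L0; bus BusRdX; mem=49
  op13 P0: load  L0 → M/I on L0; bus (none); mem=49
  op14 P1: load  L0 → S/S on L0; bus BusRd Flush; mem=70
  op15 P1: store L0 := 49 → I/M on L0; bus BusRdX; mem=70
  op16 P0: load  L0 → S/S on L0; bus BusRd Flush; mem=49
  op17 P0: store L1 := 83 → M/I on L1; bus (none); mem=20
  op18 P1: store L0 := 71 → I/M on L0; bus BusRdX; mem=49
  op19 P0: load  L0 → S/S on L0; bus BusRd Flush; mem=71
  op20 P0: load  L0 → S/S on L0; bus (none); mem=71

bus = BusRd,Flush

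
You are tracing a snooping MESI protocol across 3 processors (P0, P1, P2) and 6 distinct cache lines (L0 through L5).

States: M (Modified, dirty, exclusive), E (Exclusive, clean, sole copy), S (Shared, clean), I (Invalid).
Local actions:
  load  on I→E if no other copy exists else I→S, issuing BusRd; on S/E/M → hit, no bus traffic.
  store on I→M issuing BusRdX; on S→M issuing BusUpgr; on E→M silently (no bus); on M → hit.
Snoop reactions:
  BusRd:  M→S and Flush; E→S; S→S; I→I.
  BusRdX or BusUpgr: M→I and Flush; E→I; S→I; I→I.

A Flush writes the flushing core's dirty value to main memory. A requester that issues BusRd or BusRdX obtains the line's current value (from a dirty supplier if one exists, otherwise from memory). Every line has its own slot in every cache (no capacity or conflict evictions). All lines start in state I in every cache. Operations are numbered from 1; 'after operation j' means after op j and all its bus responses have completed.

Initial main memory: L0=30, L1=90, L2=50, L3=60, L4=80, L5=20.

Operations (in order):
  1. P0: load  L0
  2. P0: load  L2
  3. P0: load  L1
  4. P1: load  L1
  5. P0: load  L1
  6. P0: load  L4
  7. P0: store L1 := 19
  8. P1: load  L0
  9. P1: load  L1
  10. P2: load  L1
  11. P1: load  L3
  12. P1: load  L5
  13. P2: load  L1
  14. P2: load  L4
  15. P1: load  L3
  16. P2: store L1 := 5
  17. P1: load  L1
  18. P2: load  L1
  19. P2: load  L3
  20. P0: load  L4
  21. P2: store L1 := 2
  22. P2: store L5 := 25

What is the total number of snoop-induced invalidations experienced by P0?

invalidations = 1

1. P0: load  L0  bus=[BusRd]  L0: P0=E P1=I P2=I  mem[L0]=30
2. P0: load  L2  bus=[BusRd]  L2: P0=E P1=I P2=I  mem[L2]=50
3. P0: load  L1  bus=[BusRd]  L1: P0=E P1=I P2=I  mem[L1]=90
4. P1: load  L1  bus=[BusRd]  L1: P0=S P1=S P2=I  mem[L1]=90
5. P0: load  L1  bus=[-]  L1: P0=S P1=S P2=I  mem[L1]=90
6. P0: load  L4  bus=[BusRd]  L4: P0=E P1=I P2=I  mem[L4]=80
7. P0: store L1 := 19  bus=[BusUpgr]  L1: P0=M P1=I P2=I  mem[L1]=90
8. P1: load  L0  bus=[BusRd]  L0: P0=S P1=S P2=I  mem[L0]=30
9. P1: load  L1  bus=[BusRd,Flush]  L1: P0=S P1=S P2=I  mem[L1]=19
10. P2: load  L1  bus=[BusRd]  L1: P0=S P1=S P2=S  mem[L1]=19
11. P1: load  L3  bus=[BusRd]  L3: P0=I P1=E P2=I  mem[L3]=60
12. P1: load  L5  bus=[BusRd]  L5: P0=I P1=E P2=I  mem[L5]=20
13. P2: load  L1  bus=[-]  L1: P0=S P1=S P2=S  mem[L1]=19
14. P2: load  L4  bus=[BusRd]  L4: P0=S P1=I P2=S  mem[L4]=80
15. P1: load  L3  bus=[-]  L3: P0=I P1=E P2=I  mem[L3]=60
16. P2: store L1 := 5  bus=[BusUpgr]  L1: P0=I P1=I P2=M  mem[L1]=19
17. P1: load  L1  bus=[BusRd,Flush]  L1: P0=I P1=S P2=S  mem[L1]=5
18. P2: load  L1  bus=[-]  L1: P0=I P1=S P2=S  mem[L1]=5
19. P2: load  L3  bus=[BusRd]  L3: P0=I P1=S P2=S  mem[L3]=60
20. P0: load  L4  bus=[-]  L4: P0=S P1=I P2=S  mem[L4]=80
21. P2: store L1 := 2  bus=[BusUpgr]  L1: P0=I P1=I P2=M  mem[L1]=5
22. P2: store L5 := 25  bus=[BusRdX]  L5: P0=I P1=I P2=M  mem[L5]=20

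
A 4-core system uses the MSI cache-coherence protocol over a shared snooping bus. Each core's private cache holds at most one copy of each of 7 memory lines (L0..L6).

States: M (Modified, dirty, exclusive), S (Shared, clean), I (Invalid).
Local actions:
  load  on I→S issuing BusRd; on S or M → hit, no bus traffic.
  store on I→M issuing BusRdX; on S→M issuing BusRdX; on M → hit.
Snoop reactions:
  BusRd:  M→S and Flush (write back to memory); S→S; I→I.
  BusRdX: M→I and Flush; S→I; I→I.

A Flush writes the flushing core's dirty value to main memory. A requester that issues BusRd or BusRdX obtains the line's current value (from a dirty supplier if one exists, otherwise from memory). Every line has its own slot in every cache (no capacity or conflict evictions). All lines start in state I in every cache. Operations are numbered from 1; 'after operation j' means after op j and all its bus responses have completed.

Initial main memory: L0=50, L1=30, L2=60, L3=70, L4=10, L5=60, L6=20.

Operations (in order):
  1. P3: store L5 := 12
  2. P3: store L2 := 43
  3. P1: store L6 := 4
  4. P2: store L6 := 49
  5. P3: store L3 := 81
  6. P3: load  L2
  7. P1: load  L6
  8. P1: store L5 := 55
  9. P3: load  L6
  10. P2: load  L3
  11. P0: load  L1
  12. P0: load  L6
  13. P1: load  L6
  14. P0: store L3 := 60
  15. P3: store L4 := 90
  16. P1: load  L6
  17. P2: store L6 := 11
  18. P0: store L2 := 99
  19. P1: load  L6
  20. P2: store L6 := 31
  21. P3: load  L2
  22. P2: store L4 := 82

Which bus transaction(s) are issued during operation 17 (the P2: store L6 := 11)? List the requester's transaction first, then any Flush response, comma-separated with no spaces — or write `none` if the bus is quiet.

bus = BusRdX

[1] P3: store L5 := 12 | P0:I, P1:I, P2:I, P3:M(12) | bus: BusRdX
[2] P3: store L2 := 43 | P0:I, P1:I, P2:I, P3:M(43) | bus: BusRdX
[3] P1: store L6 := 4 | P0:I, P1:M(4), P2:I, P3:I | bus: BusRdX
[4] P2: store L6 := 49 | P0:I, P1:I, P2:M(49), P3:I | bus: BusRdX,Flush
[5] P3: store L3 := 81 | P0:I, P1:I, P2:I, P3:M(81) | bus: BusRdX
[6] P3: load  L2 | P0:I, P1:I, P2:I, P3:M(43) | bus: none
[7] P1: load  L6 | P0:I, P1:S(49), P2:S(49), P3:I | bus: BusRd,Flush
[8] P1: store L5 := 55 | P0:I, P1:M(55), P2:I, P3:I | bus: BusRdX,Flush
[9] P3: load  L6 | P0:I, P1:S(49), P2:S(49), P3:S(49) | bus: BusRd
[10] P2: load  L3 | P0:I, P1:I, P2:S(81), P3:S(81) | bus: BusRd,Flush
[11] P0: load  L1 | P0:S(30), P1:I, P2:I, P3:I | bus: BusRd
[12] P0: load  L6 | P0:S(49), P1:S(49), P2:S(49), P3:S(49) | bus: BusRd
[13] P1: load  L6 | P0:S(49), P1:S(49), P2:S(49), P3:S(49) | bus: none
[14] P0: store L3 := 60 | P0:M(60), P1:I, P2:I, P3:I | bus: BusRdX
[15] P3: store L4 := 90 | P0:I, P1:I, P2:I, P3:M(90) | bus: BusRdX
[16] P1: load  L6 | P0:S(49), P1:S(49), P2:S(49), P3:S(49) | bus: none
[17] P2: store L6 := 11 | P0:I, P1:I, P2:M(11), P3:I | bus: BusRdX
[18] P0: store L2 := 99 | P0:M(99), P1:I, P2:I, P3:I | bus: BusRdX,Flush
[19] P1: load  L6 | P0:I, P1:S(11), P2:S(11), P3:I | bus: BusRd,Flush
[20] P2: store L6 := 31 | P0:I, P1:I, P2:M(31), P3:I | bus: BusRdX
[21] P3: load  L2 | P0:S(99), P1:I, P2:I, P3:S(99) | bus: BusRd,Flush
[22] P2: store L4 := 82 | P0:I, P1:I, P2:M(82), P3:I | bus: BusRdX,Flush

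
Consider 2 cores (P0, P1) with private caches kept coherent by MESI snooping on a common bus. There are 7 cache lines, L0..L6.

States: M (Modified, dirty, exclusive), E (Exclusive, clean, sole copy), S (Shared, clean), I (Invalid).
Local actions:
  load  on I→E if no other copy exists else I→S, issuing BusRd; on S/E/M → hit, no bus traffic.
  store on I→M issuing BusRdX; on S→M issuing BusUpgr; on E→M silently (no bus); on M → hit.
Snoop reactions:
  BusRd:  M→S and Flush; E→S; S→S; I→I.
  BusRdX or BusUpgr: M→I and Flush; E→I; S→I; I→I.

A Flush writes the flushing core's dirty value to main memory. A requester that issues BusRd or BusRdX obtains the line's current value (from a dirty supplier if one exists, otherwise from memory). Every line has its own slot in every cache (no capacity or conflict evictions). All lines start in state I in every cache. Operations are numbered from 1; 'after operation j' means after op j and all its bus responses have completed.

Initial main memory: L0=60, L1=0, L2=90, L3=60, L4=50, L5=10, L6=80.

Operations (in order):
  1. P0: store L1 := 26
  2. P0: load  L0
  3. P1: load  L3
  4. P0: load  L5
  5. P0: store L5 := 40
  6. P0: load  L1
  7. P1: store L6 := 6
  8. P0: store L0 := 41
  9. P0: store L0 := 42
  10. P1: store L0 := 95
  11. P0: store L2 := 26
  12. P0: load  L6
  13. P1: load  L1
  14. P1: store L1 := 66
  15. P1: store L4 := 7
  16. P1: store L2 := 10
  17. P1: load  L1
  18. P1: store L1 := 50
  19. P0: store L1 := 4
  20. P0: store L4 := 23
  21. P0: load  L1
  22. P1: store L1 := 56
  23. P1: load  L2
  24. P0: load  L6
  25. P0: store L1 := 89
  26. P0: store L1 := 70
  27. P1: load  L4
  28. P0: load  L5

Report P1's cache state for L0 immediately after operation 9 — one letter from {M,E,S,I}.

step 1: P0: store L1 := 26  ⟶  MI  (L1)  txn=BusRdX  M[L1]=0
step 2: P0: load  L0  ⟶  EI  (L0)  txn=BusRd  M[L0]=60
step 3: P1: load  L3  ⟶  IE  (L3)  txn=BusRd  M[L3]=60
step 4: P0: load  L5  ⟶  EI  (L5)  txn=BusRd  M[L5]=10
step 5: P0: store L5 := 40  ⟶  MI  (L5)  txn=∅  M[L5]=10
step 6: P0: load  L1  ⟶  MI  (L1)  txn=∅  M[L1]=0
step 7: P1: store L6 := 6  ⟶  IM  (L6)  txn=BusRdX  M[L6]=80
step 8: P0: store L0 := 41  ⟶  MI  (L0)  txn=∅  M[L0]=60
step 9: P0: store L0 := 42  ⟶  MI  (L0)  txn=∅  M[L0]=60
step 10: P1: store L0 := 95  ⟶  IM  (L0)  txn=BusRdX+Flush  M[L0]=42
step 11: P0: store L2 := 26  ⟶  MI  (L2)  txn=BusRdX  M[L2]=90
step 12: P0: load  L6  ⟶  SS  (L6)  txn=BusRd+Flush  M[L6]=6
step 13: P1: load  L1  ⟶  SS  (L1)  txn=BusRd+Flush  M[L1]=26
step 14: P1: store L1 := 66  ⟶  IM  (L1)  txn=BusUpgr  M[L1]=26
step 15: P1: store L4 := 7  ⟶  IM  (L4)  txn=BusRdX  M[L4]=50
step 16: P1: store L2 := 10  ⟶  IM  (L2)  txn=BusRdX+Flush  M[L2]=26
step 17: P1: load  L1  ⟶  IM  (L1)  txn=∅  M[L1]=26
step 18: P1: store L1 := 50  ⟶  IM  (L1)  txn=∅  M[L1]=26
step 19: P0: store L1 := 4  ⟶  MI  (L1)  txn=BusRdX+Flush  M[L1]=50
step 20: P0: store L4 := 23  ⟶  MI  (L4)  txn=BusRdX+Flush  M[L4]=7
step 21: P0: load  L1  ⟶  MI  (L1)  txn=∅  M[L1]=50
step 22: P1: store L1 := 56  ⟶  IM  (L1)  txn=BusRdX+Flush  M[L1]=4
step 23: P1: load  L2  ⟶  IM  (L2)  txn=∅  M[L2]=26
step 24: P0: load  L6  ⟶  SS  (L6)  txn=∅  M[L6]=6
step 25: P0: store L1 := 89  ⟶  MI  (L1)  txn=BusRdX+Flush  M[L1]=56
step 26: P0: store L1 := 70  ⟶  MI  (L1)  txn=∅  M[L1]=56
step 27: P1: load  L4  ⟶  SS  (L4)  txn=BusRd+Flush  M[L4]=23
step 28: P0: load  L5  ⟶  MI  (L5)  txn=∅  M[L5]=10

state = I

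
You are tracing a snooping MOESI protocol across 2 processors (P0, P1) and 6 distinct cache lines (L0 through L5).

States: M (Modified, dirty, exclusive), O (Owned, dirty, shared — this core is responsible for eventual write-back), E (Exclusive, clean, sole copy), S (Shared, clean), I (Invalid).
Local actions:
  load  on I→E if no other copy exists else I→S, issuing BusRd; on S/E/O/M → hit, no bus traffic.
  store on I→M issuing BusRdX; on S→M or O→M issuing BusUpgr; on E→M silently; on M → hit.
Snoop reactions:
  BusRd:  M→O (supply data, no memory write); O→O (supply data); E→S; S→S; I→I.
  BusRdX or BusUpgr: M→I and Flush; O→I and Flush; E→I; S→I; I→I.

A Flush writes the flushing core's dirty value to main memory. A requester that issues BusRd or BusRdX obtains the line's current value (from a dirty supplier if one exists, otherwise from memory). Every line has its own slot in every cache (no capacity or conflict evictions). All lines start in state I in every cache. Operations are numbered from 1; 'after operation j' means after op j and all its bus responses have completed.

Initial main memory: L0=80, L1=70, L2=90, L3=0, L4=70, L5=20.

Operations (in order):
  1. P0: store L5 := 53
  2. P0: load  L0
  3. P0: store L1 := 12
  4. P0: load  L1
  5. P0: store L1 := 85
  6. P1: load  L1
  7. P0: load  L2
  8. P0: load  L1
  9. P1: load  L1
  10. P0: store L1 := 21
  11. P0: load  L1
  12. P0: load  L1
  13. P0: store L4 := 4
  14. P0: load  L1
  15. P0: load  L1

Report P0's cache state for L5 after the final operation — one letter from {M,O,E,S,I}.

state = M

  op1 P0: store L5 := 53 → M/I on L5; bus BusRdX; mem=20
  op2 P0: load  L0 → E/I on L0; bus BusRd; mem=80
  op3 P0: store L1 := 12 → M/I on L1; bus BusRdX; mem=70
  op4 P0: load  L1 → M/I on L1; bus (none); mem=70
  op5 P0: store L1 := 85 → M/I on L1; bus (none); mem=70
  op6 P1: load  L1 → O/S on L1; bus BusRd; mem=70
  op7 P0: load  L2 → E/I on L2; bus BusRd; mem=90
  op8 P0: load  L1 → O/S on L1; bus (none); mem=70
  op9 P1: load  L1 → O/S on L1; bus (none); mem=70
  op10 P0: store L1 := 21 → M/I on L1; bus BusUpgr; mem=70
  op11 P0: load  L1 → M/I on L1; bus (none); mem=70
  op12 P0: load  L1 → M/I on L1; bus (none); mem=70
  op13 P0: store L4 := 4 → M/I on L4; bus BusRdX; mem=70
  op14 P0: load  L1 → M/I on L1; bus (none); mem=70
  op15 P0: load  L1 → M/I on L1; bus (none); mem=70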